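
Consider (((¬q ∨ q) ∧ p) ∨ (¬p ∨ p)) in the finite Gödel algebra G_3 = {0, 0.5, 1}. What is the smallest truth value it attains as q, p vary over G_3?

0.50

The minimum is attained at q = 0, p = 0.5:
  ¬q: Gödel ¬ of 0 = 1 (operand is 0)
  (¬q ∨ q) = max(1, 0) = 1
  ((¬q ∨ q) ∧ p) = min(1, 0.5) = 0.5
  ¬p: Gödel ¬ of 0.5 = 0 (operand ≠ 0)
  (¬p ∨ p) = max(0, 0.5) = 0.5
  (((¬q ∨ q) ∧ p) ∨ (¬p ∨ p)) = max(0.5, 0.5) = 0.5
Checking all 9 assignments confirms none give a value below 0.50.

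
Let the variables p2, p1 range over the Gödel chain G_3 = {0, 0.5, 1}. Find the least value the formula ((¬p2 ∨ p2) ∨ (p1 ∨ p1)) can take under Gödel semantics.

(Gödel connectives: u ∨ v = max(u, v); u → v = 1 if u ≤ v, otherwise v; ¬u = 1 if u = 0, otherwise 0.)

0.50

The minimum is attained at p2 = 0.5, p1 = 0:
  ¬p2: Gödel ¬ of 0.5 = 0 (operand ≠ 0)
  (¬p2 ∨ p2) = max(0, 0.5) = 0.5
  (p1 ∨ p1) = max(0, 0) = 0
  ((¬p2 ∨ p2) ∨ (p1 ∨ p1)) = max(0.5, 0) = 0.5
Checking all 9 assignments confirms none give a value below 0.50.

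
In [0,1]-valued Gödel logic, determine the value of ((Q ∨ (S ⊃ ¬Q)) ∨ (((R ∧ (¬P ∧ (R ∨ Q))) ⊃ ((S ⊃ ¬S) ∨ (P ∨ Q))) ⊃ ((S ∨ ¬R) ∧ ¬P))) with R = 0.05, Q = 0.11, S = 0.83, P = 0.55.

¬Q: Gödel ¬ of 0.11 = 0 (operand ≠ 0)
(S ⊃ ¬Q): 0.83 > 0, so result = 0
(Q ∨ (S ⊃ ¬Q)) = max(0.11, 0) = 0.11
¬P: Gödel ¬ of 0.55 = 0 (operand ≠ 0)
(R ∨ Q) = max(0.05, 0.11) = 0.11
(¬P ∧ (R ∨ Q)) = min(0, 0.11) = 0
(R ∧ (¬P ∧ (R ∨ Q))) = min(0.05, 0) = 0
¬S: Gödel ¬ of 0.83 = 0 (operand ≠ 0)
(S ⊃ ¬S): 0.83 > 0, so result = 0
(P ∨ Q) = max(0.55, 0.11) = 0.55
((S ⊃ ¬S) ∨ (P ∨ Q)) = max(0, 0.55) = 0.55
((R ∧ (¬P ∧ (R ∨ Q))) ⊃ ((S ⊃ ¬S) ∨ (P ∨ Q))): 0 ≤ 0.55, so result = 1
¬R: Gödel ¬ of 0.05 = 0 (operand ≠ 0)
(S ∨ ¬R) = max(0.83, 0) = 0.83
¬P: Gödel ¬ of 0.55 = 0 (operand ≠ 0)
((S ∨ ¬R) ∧ ¬P) = min(0.83, 0) = 0
(((R ∧ (¬P ∧ (R ∨ Q))) ⊃ ((S ⊃ ¬S) ∨ (P ∨ Q))) ⊃ ((S ∨ ¬R) ∧ ¬P)): 1 > 0, so result = 0
((Q ∨ (S ⊃ ¬Q)) ∨ (((R ∧ (¬P ∧ (R ∨ Q))) ⊃ ((S ⊃ ¬S) ∨ (P ∨ Q))) ⊃ ((S ∨ ¬R) ∧ ¬P))) = max(0.11, 0) = 0.11

0.11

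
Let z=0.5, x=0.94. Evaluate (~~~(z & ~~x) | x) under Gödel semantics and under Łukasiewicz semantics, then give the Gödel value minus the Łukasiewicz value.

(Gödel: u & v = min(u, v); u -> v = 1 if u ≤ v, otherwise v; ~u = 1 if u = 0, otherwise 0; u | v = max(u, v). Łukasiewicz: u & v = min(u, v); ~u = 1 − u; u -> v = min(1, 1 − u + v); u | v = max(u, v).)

Gödel evaluation:
  ~x: Gödel ¬ of 0.94 = 0 (operand ≠ 0)
  ~~x: Gödel ¬ of 0 = 1 (operand is 0)
  (z & ~~x) = min(0.5, 1) = 0.5
  ~(z & ~~x): Gödel ¬ of 0.5 = 0 (operand ≠ 0)
  ~~(z & ~~x): Gödel ¬ of 0 = 1 (operand is 0)
  ~~~(z & ~~x): Gödel ¬ of 1 = 0 (operand ≠ 0)
  (~~~(z & ~~x) | x) = max(0, 0.94) = 0.94
  Gödel value = 0.94
Łukasiewicz evaluation:
  ~x: Łukasiewicz ¬ gives 1 − 0.94 = 0.06
  ~~x: Łukasiewicz ¬ gives 1 − 0.06 = 0.94
  (z & ~~x) = min(0.5, 0.94) = 0.5
  ~(z & ~~x): Łukasiewicz ¬ gives 1 − 0.5 = 0.5
  ~~(z & ~~x): Łukasiewicz ¬ gives 1 − 0.5 = 0.5
  ~~~(z & ~~x): Łukasiewicz ¬ gives 1 − 0.5 = 0.5
  (~~~(z & ~~x) | x) = max(0.5, 0.94) = 0.94
  Łukasiewicz value = 0.94
Difference: 0.94 − 0.94 = 0.00

0.00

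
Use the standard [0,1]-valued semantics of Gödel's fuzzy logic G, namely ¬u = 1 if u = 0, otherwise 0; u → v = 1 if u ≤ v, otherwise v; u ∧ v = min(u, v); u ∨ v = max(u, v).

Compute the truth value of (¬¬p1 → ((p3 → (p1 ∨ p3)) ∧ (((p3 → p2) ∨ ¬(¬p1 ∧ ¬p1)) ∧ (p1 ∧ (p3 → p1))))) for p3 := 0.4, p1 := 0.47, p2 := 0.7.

0.47

¬p1: Gödel ¬ of 0.47 = 0 (operand ≠ 0)
¬¬p1: Gödel ¬ of 0 = 1 (operand is 0)
(p1 ∨ p3) = max(0.47, 0.4) = 0.47
(p3 → (p1 ∨ p3)): 0.4 ≤ 0.47, so result = 1
(p3 → p2): 0.4 ≤ 0.7, so result = 1
¬p1: Gödel ¬ of 0.47 = 0 (operand ≠ 0)
¬p1: Gödel ¬ of 0.47 = 0 (operand ≠ 0)
(¬p1 ∧ ¬p1) = min(0, 0) = 0
¬(¬p1 ∧ ¬p1): Gödel ¬ of 0 = 1 (operand is 0)
((p3 → p2) ∨ ¬(¬p1 ∧ ¬p1)) = max(1, 1) = 1
(p3 → p1): 0.4 ≤ 0.47, so result = 1
(p1 ∧ (p3 → p1)) = min(0.47, 1) = 0.47
(((p3 → p2) ∨ ¬(¬p1 ∧ ¬p1)) ∧ (p1 ∧ (p3 → p1))) = min(1, 0.47) = 0.47
((p3 → (p1 ∨ p3)) ∧ (((p3 → p2) ∨ ¬(¬p1 ∧ ¬p1)) ∧ (p1 ∧ (p3 → p1)))) = min(1, 0.47) = 0.47
(¬¬p1 → ((p3 → (p1 ∨ p3)) ∧ (((p3 → p2) ∨ ¬(¬p1 ∧ ¬p1)) ∧ (p1 ∧ (p3 → p1))))): 1 > 0.47, so result = 0.47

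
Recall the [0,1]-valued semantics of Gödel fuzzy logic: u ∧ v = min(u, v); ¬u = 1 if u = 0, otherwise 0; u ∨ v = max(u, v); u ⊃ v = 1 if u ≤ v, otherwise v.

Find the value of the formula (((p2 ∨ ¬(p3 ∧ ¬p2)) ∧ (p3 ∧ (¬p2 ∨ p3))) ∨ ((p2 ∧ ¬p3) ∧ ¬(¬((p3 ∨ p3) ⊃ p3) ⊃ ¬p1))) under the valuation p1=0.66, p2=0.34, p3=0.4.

0.40

¬p2: Gödel ¬ of 0.34 = 0 (operand ≠ 0)
(p3 ∧ ¬p2) = min(0.4, 0) = 0
¬(p3 ∧ ¬p2): Gödel ¬ of 0 = 1 (operand is 0)
(p2 ∨ ¬(p3 ∧ ¬p2)) = max(0.34, 1) = 1
¬p2: Gödel ¬ of 0.34 = 0 (operand ≠ 0)
(¬p2 ∨ p3) = max(0, 0.4) = 0.4
(p3 ∧ (¬p2 ∨ p3)) = min(0.4, 0.4) = 0.4
((p2 ∨ ¬(p3 ∧ ¬p2)) ∧ (p3 ∧ (¬p2 ∨ p3))) = min(1, 0.4) = 0.4
¬p3: Gödel ¬ of 0.4 = 0 (operand ≠ 0)
(p2 ∧ ¬p3) = min(0.34, 0) = 0
(p3 ∨ p3) = max(0.4, 0.4) = 0.4
((p3 ∨ p3) ⊃ p3): 0.4 ≤ 0.4, so result = 1
¬((p3 ∨ p3) ⊃ p3): Gödel ¬ of 1 = 0 (operand ≠ 0)
¬p1: Gödel ¬ of 0.66 = 0 (operand ≠ 0)
(¬((p3 ∨ p3) ⊃ p3) ⊃ ¬p1): 0 ≤ 0, so result = 1
¬(¬((p3 ∨ p3) ⊃ p3) ⊃ ¬p1): Gödel ¬ of 1 = 0 (operand ≠ 0)
((p2 ∧ ¬p3) ∧ ¬(¬((p3 ∨ p3) ⊃ p3) ⊃ ¬p1)) = min(0, 0) = 0
(((p2 ∨ ¬(p3 ∧ ¬p2)) ∧ (p3 ∧ (¬p2 ∨ p3))) ∨ ((p2 ∧ ¬p3) ∧ ¬(¬((p3 ∨ p3) ⊃ p3) ⊃ ¬p1))) = max(0.4, 0) = 0.4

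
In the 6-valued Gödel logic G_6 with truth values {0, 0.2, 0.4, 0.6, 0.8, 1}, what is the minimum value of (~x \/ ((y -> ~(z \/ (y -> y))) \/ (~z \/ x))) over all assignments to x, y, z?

The minimum is attained at x = 0.2, y = 0.2, z = 0.2:
  ~x: Gödel ¬ of 0.2 = 0 (operand ≠ 0)
  (y -> y): 0.2 ≤ 0.2, so result = 1
  (z \/ (y -> y)) = max(0.2, 1) = 1
  ~(z \/ (y -> y)): Gödel ¬ of 1 = 0 (operand ≠ 0)
  (y -> ~(z \/ (y -> y))): 0.2 > 0, so result = 0
  ~z: Gödel ¬ of 0.2 = 0 (operand ≠ 0)
  (~z \/ x) = max(0, 0.2) = 0.2
  ((y -> ~(z \/ (y -> y))) \/ (~z \/ x)) = max(0, 0.2) = 0.2
  (~x \/ ((y -> ~(z \/ (y -> y))) \/ (~z \/ x))) = max(0, 0.2) = 0.2
Checking all 216 assignments confirms none give a value below 0.20.

0.20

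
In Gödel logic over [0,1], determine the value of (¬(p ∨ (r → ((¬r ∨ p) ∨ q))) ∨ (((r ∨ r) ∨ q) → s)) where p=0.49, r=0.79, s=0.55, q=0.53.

0.55

¬r: Gödel ¬ of 0.79 = 0 (operand ≠ 0)
(¬r ∨ p) = max(0, 0.49) = 0.49
((¬r ∨ p) ∨ q) = max(0.49, 0.53) = 0.53
(r → ((¬r ∨ p) ∨ q)): 0.79 > 0.53, so result = 0.53
(p ∨ (r → ((¬r ∨ p) ∨ q))) = max(0.49, 0.53) = 0.53
¬(p ∨ (r → ((¬r ∨ p) ∨ q))): Gödel ¬ of 0.53 = 0 (operand ≠ 0)
(r ∨ r) = max(0.79, 0.79) = 0.79
((r ∨ r) ∨ q) = max(0.79, 0.53) = 0.79
(((r ∨ r) ∨ q) → s): 0.79 > 0.55, so result = 0.55
(¬(p ∨ (r → ((¬r ∨ p) ∨ q))) ∨ (((r ∨ r) ∨ q) → s)) = max(0, 0.55) = 0.55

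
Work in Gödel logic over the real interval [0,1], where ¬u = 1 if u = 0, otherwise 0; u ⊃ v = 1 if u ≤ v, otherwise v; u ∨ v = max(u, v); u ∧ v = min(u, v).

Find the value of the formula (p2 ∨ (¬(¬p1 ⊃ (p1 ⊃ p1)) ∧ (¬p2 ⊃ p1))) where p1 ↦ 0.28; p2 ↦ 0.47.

0.47

¬p1: Gödel ¬ of 0.28 = 0 (operand ≠ 0)
(p1 ⊃ p1): 0.28 ≤ 0.28, so result = 1
(¬p1 ⊃ (p1 ⊃ p1)): 0 ≤ 1, so result = 1
¬(¬p1 ⊃ (p1 ⊃ p1)): Gödel ¬ of 1 = 0 (operand ≠ 0)
¬p2: Gödel ¬ of 0.47 = 0 (operand ≠ 0)
(¬p2 ⊃ p1): 0 ≤ 0.28, so result = 1
(¬(¬p1 ⊃ (p1 ⊃ p1)) ∧ (¬p2 ⊃ p1)) = min(0, 1) = 0
(p2 ∨ (¬(¬p1 ⊃ (p1 ⊃ p1)) ∧ (¬p2 ⊃ p1))) = max(0.47, 0) = 0.47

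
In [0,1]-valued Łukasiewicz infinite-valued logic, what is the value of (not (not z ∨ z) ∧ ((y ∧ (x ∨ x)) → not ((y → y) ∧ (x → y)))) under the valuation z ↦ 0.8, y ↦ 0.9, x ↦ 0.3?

not z: Łukasiewicz ¬ gives 1 − 0.8 = 0.2
(not z ∨ z) = max(0.2, 0.8) = 0.8
not (not z ∨ z): Łukasiewicz ¬ gives 1 − 0.8 = 0.2
(x ∨ x) = max(0.3, 0.3) = 0.3
(y ∧ (x ∨ x)) = min(0.9, 0.3) = 0.3
(y → y): min(1, 1 − 0.9 + 0.9) = 1
(x → y): min(1, 1 − 0.3 + 0.9) = 1
((y → y) ∧ (x → y)) = min(1, 1) = 1
not ((y → y) ∧ (x → y)): Łukasiewicz ¬ gives 1 − 1 = 0
((y ∧ (x ∨ x)) → not ((y → y) ∧ (x → y))): min(1, 1 − 0.3 + 0) = 0.7
(not (not z ∨ z) ∧ ((y ∧ (x ∨ x)) → not ((y → y) ∧ (x → y)))) = min(0.2, 0.7) = 0.2

0.20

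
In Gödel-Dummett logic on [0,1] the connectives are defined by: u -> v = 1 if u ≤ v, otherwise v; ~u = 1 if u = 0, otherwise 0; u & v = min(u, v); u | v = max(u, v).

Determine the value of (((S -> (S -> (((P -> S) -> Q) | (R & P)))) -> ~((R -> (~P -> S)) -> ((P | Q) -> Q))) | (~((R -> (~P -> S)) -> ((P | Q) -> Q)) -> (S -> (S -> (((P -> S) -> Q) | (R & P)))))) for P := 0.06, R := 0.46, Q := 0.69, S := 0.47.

(P -> S): 0.06 ≤ 0.47, so result = 1
((P -> S) -> Q): 1 > 0.69, so result = 0.69
(R & P) = min(0.46, 0.06) = 0.06
(((P -> S) -> Q) | (R & P)) = max(0.69, 0.06) = 0.69
(S -> (((P -> S) -> Q) | (R & P))): 0.47 ≤ 0.69, so result = 1
(S -> (S -> (((P -> S) -> Q) | (R & P)))): 0.47 ≤ 1, so result = 1
~P: Gödel ¬ of 0.06 = 0 (operand ≠ 0)
(~P -> S): 0 ≤ 0.47, so result = 1
(R -> (~P -> S)): 0.46 ≤ 1, so result = 1
(P | Q) = max(0.06, 0.69) = 0.69
((P | Q) -> Q): 0.69 ≤ 0.69, so result = 1
((R -> (~P -> S)) -> ((P | Q) -> Q)): 1 ≤ 1, so result = 1
~((R -> (~P -> S)) -> ((P | Q) -> Q)): Gödel ¬ of 1 = 0 (operand ≠ 0)
((S -> (S -> (((P -> S) -> Q) | (R & P)))) -> ~((R -> (~P -> S)) -> ((P | Q) -> Q))): 1 > 0, so result = 0
~P: Gödel ¬ of 0.06 = 0 (operand ≠ 0)
(~P -> S): 0 ≤ 0.47, so result = 1
(R -> (~P -> S)): 0.46 ≤ 1, so result = 1
(P | Q) = max(0.06, 0.69) = 0.69
((P | Q) -> Q): 0.69 ≤ 0.69, so result = 1
((R -> (~P -> S)) -> ((P | Q) -> Q)): 1 ≤ 1, so result = 1
~((R -> (~P -> S)) -> ((P | Q) -> Q)): Gödel ¬ of 1 = 0 (operand ≠ 0)
(P -> S): 0.06 ≤ 0.47, so result = 1
((P -> S) -> Q): 1 > 0.69, so result = 0.69
(R & P) = min(0.46, 0.06) = 0.06
(((P -> S) -> Q) | (R & P)) = max(0.69, 0.06) = 0.69
(S -> (((P -> S) -> Q) | (R & P))): 0.47 ≤ 0.69, so result = 1
(S -> (S -> (((P -> S) -> Q) | (R & P)))): 0.47 ≤ 1, so result = 1
(~((R -> (~P -> S)) -> ((P | Q) -> Q)) -> (S -> (S -> (((P -> S) -> Q) | (R & P))))): 0 ≤ 1, so result = 1
(((S -> (S -> (((P -> S) -> Q) | (R & P)))) -> ~((R -> (~P -> S)) -> ((P | Q) -> Q))) | (~((R -> (~P -> S)) -> ((P | Q) -> Q)) -> (S -> (S -> (((P -> S) -> Q) | (R & P)))))) = max(0, 1) = 1

1.00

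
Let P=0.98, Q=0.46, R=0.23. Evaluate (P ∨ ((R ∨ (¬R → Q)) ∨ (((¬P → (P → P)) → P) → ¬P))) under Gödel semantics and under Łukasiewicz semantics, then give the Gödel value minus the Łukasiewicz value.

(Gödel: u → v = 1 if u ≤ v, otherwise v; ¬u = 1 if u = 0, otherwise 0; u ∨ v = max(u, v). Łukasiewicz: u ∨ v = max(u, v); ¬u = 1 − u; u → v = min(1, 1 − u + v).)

0.02

Gödel evaluation:
  ¬R: Gödel ¬ of 0.23 = 0 (operand ≠ 0)
  (¬R → Q): 0 ≤ 0.46, so result = 1
  (R ∨ (¬R → Q)) = max(0.23, 1) = 1
  ¬P: Gödel ¬ of 0.98 = 0 (operand ≠ 0)
  (P → P): 0.98 ≤ 0.98, so result = 1
  (¬P → (P → P)): 0 ≤ 1, so result = 1
  ((¬P → (P → P)) → P): 1 > 0.98, so result = 0.98
  ¬P: Gödel ¬ of 0.98 = 0 (operand ≠ 0)
  (((¬P → (P → P)) → P) → ¬P): 0.98 > 0, so result = 0
  ((R ∨ (¬R → Q)) ∨ (((¬P → (P → P)) → P) → ¬P)) = max(1, 0) = 1
  (P ∨ ((R ∨ (¬R → Q)) ∨ (((¬P → (P → P)) → P) → ¬P))) = max(0.98, 1) = 1
  Gödel value = 1
Łukasiewicz evaluation:
  ¬R: Łukasiewicz ¬ gives 1 − 0.23 = 0.77
  (¬R → Q): min(1, 1 − 0.77 + 0.46) = 0.69
  (R ∨ (¬R → Q)) = max(0.23, 0.69) = 0.69
  ¬P: Łukasiewicz ¬ gives 1 − 0.98 = 0.02
  (P → P): min(1, 1 − 0.98 + 0.98) = 1
  (¬P → (P → P)): min(1, 1 − 0.02 + 1) = 1
  ((¬P → (P → P)) → P): min(1, 1 − 1 + 0.98) = 0.98
  ¬P: Łukasiewicz ¬ gives 1 − 0.98 = 0.02
  (((¬P → (P → P)) → P) → ¬P): min(1, 1 − 0.98 + 0.02) = 0.04
  ((R ∨ (¬R → Q)) ∨ (((¬P → (P → P)) → P) → ¬P)) = max(0.69, 0.04) = 0.69
  (P ∨ ((R ∨ (¬R → Q)) ∨ (((¬P → (P → P)) → P) → ¬P))) = max(0.98, 0.69) = 0.98
  Łukasiewicz value = 0.98
Difference: 1 − 0.98 = 0.02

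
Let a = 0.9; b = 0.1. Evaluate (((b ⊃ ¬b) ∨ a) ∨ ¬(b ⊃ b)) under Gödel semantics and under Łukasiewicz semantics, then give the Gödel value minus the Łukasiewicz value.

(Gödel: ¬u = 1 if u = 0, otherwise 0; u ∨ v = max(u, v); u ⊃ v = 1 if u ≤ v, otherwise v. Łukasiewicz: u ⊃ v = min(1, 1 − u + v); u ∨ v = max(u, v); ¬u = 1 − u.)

-0.10

Gödel evaluation:
  ¬b: Gödel ¬ of 0.1 = 0 (operand ≠ 0)
  (b ⊃ ¬b): 0.1 > 0, so result = 0
  ((b ⊃ ¬b) ∨ a) = max(0, 0.9) = 0.9
  (b ⊃ b): 0.1 ≤ 0.1, so result = 1
  ¬(b ⊃ b): Gödel ¬ of 1 = 0 (operand ≠ 0)
  (((b ⊃ ¬b) ∨ a) ∨ ¬(b ⊃ b)) = max(0.9, 0) = 0.9
  Gödel value = 0.9
Łukasiewicz evaluation:
  ¬b: Łukasiewicz ¬ gives 1 − 0.1 = 0.9
  (b ⊃ ¬b): min(1, 1 − 0.1 + 0.9) = 1
  ((b ⊃ ¬b) ∨ a) = max(1, 0.9) = 1
  (b ⊃ b): min(1, 1 − 0.1 + 0.1) = 1
  ¬(b ⊃ b): Łukasiewicz ¬ gives 1 − 1 = 0
  (((b ⊃ ¬b) ∨ a) ∨ ¬(b ⊃ b)) = max(1, 0) = 1
  Łukasiewicz value = 1
Difference: 0.9 − 1 = -0.10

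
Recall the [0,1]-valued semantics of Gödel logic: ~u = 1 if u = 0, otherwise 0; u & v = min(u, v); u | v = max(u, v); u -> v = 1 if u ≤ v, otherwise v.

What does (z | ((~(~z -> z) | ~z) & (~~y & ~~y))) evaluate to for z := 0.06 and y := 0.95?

~z: Gödel ¬ of 0.06 = 0 (operand ≠ 0)
(~z -> z): 0 ≤ 0.06, so result = 1
~(~z -> z): Gödel ¬ of 1 = 0 (operand ≠ 0)
~z: Gödel ¬ of 0.06 = 0 (operand ≠ 0)
(~(~z -> z) | ~z) = max(0, 0) = 0
~y: Gödel ¬ of 0.95 = 0 (operand ≠ 0)
~~y: Gödel ¬ of 0 = 1 (operand is 0)
~y: Gödel ¬ of 0.95 = 0 (operand ≠ 0)
~~y: Gödel ¬ of 0 = 1 (operand is 0)
(~~y & ~~y) = min(1, 1) = 1
((~(~z -> z) | ~z) & (~~y & ~~y)) = min(0, 1) = 0
(z | ((~(~z -> z) | ~z) & (~~y & ~~y))) = max(0.06, 0) = 0.06

0.06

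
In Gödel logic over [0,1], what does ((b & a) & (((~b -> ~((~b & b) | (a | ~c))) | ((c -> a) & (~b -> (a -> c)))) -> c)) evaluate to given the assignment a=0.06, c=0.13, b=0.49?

(b & a) = min(0.49, 0.06) = 0.06
~b: Gödel ¬ of 0.49 = 0 (operand ≠ 0)
~b: Gödel ¬ of 0.49 = 0 (operand ≠ 0)
(~b & b) = min(0, 0.49) = 0
~c: Gödel ¬ of 0.13 = 0 (operand ≠ 0)
(a | ~c) = max(0.06, 0) = 0.06
((~b & b) | (a | ~c)) = max(0, 0.06) = 0.06
~((~b & b) | (a | ~c)): Gödel ¬ of 0.06 = 0 (operand ≠ 0)
(~b -> ~((~b & b) | (a | ~c))): 0 ≤ 0, so result = 1
(c -> a): 0.13 > 0.06, so result = 0.06
~b: Gödel ¬ of 0.49 = 0 (operand ≠ 0)
(a -> c): 0.06 ≤ 0.13, so result = 1
(~b -> (a -> c)): 0 ≤ 1, so result = 1
((c -> a) & (~b -> (a -> c))) = min(0.06, 1) = 0.06
((~b -> ~((~b & b) | (a | ~c))) | ((c -> a) & (~b -> (a -> c)))) = max(1, 0.06) = 1
(((~b -> ~((~b & b) | (a | ~c))) | ((c -> a) & (~b -> (a -> c)))) -> c): 1 > 0.13, so result = 0.13
((b & a) & (((~b -> ~((~b & b) | (a | ~c))) | ((c -> a) & (~b -> (a -> c)))) -> c)) = min(0.06, 0.13) = 0.06

0.06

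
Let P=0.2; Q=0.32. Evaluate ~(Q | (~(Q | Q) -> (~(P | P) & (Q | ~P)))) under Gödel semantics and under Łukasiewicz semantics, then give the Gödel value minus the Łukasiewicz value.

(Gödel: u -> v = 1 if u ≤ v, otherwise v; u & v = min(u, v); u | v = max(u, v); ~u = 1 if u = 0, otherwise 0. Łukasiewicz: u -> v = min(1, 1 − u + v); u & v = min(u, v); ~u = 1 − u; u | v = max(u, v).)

0.00

Gödel evaluation:
  (Q | Q) = max(0.32, 0.32) = 0.32
  ~(Q | Q): Gödel ¬ of 0.32 = 0 (operand ≠ 0)
  (P | P) = max(0.2, 0.2) = 0.2
  ~(P | P): Gödel ¬ of 0.2 = 0 (operand ≠ 0)
  ~P: Gödel ¬ of 0.2 = 0 (operand ≠ 0)
  (Q | ~P) = max(0.32, 0) = 0.32
  (~(P | P) & (Q | ~P)) = min(0, 0.32) = 0
  (~(Q | Q) -> (~(P | P) & (Q | ~P))): 0 ≤ 0, so result = 1
  (Q | (~(Q | Q) -> (~(P | P) & (Q | ~P)))) = max(0.32, 1) = 1
  ~(Q | (~(Q | Q) -> (~(P | P) & (Q | ~P)))): Gödel ¬ of 1 = 0 (operand ≠ 0)
  Gödel value = 0
Łukasiewicz evaluation:
  (Q | Q) = max(0.32, 0.32) = 0.32
  ~(Q | Q): Łukasiewicz ¬ gives 1 − 0.32 = 0.68
  (P | P) = max(0.2, 0.2) = 0.2
  ~(P | P): Łukasiewicz ¬ gives 1 − 0.2 = 0.8
  ~P: Łukasiewicz ¬ gives 1 − 0.2 = 0.8
  (Q | ~P) = max(0.32, 0.8) = 0.8
  (~(P | P) & (Q | ~P)) = min(0.8, 0.8) = 0.8
  (~(Q | Q) -> (~(P | P) & (Q | ~P))): min(1, 1 − 0.68 + 0.8) = 1
  (Q | (~(Q | Q) -> (~(P | P) & (Q | ~P)))) = max(0.32, 1) = 1
  ~(Q | (~(Q | Q) -> (~(P | P) & (Q | ~P)))): Łukasiewicz ¬ gives 1 − 1 = 0
  Łukasiewicz value = 0
Difference: 0 − 0 = 0.00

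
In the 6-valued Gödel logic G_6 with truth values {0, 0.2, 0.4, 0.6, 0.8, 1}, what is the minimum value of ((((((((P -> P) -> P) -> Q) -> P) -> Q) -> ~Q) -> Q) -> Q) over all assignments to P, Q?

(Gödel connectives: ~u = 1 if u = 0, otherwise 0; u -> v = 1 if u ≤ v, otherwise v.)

0.20

The minimum is attained at P = 0, Q = 0.2:
  (P -> P): 0 ≤ 0, so result = 1
  ((P -> P) -> P): 1 > 0, so result = 0
  (((P -> P) -> P) -> Q): 0 ≤ 0.2, so result = 1
  ((((P -> P) -> P) -> Q) -> P): 1 > 0, so result = 0
  (((((P -> P) -> P) -> Q) -> P) -> Q): 0 ≤ 0.2, so result = 1
  ~Q: Gödel ¬ of 0.2 = 0 (operand ≠ 0)
  ((((((P -> P) -> P) -> Q) -> P) -> Q) -> ~Q): 1 > 0, so result = 0
  (((((((P -> P) -> P) -> Q) -> P) -> Q) -> ~Q) -> Q): 0 ≤ 0.2, so result = 1
  ((((((((P -> P) -> P) -> Q) -> P) -> Q) -> ~Q) -> Q) -> Q): 1 > 0.2, so result = 0.2
Checking all 36 assignments confirms none give a value below 0.20.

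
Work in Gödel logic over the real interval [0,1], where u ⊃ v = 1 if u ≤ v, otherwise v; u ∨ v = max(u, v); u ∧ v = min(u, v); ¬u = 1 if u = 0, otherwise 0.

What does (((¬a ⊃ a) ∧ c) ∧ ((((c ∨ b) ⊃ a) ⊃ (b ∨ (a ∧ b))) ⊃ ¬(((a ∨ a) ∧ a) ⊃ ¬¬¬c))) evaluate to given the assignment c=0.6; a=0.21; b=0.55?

¬a: Gödel ¬ of 0.21 = 0 (operand ≠ 0)
(¬a ⊃ a): 0 ≤ 0.21, so result = 1
((¬a ⊃ a) ∧ c) = min(1, 0.6) = 0.6
(c ∨ b) = max(0.6, 0.55) = 0.6
((c ∨ b) ⊃ a): 0.6 > 0.21, so result = 0.21
(a ∧ b) = min(0.21, 0.55) = 0.21
(b ∨ (a ∧ b)) = max(0.55, 0.21) = 0.55
(((c ∨ b) ⊃ a) ⊃ (b ∨ (a ∧ b))): 0.21 ≤ 0.55, so result = 1
(a ∨ a) = max(0.21, 0.21) = 0.21
((a ∨ a) ∧ a) = min(0.21, 0.21) = 0.21
¬c: Gödel ¬ of 0.6 = 0 (operand ≠ 0)
¬¬c: Gödel ¬ of 0 = 1 (operand is 0)
¬¬¬c: Gödel ¬ of 1 = 0 (operand ≠ 0)
(((a ∨ a) ∧ a) ⊃ ¬¬¬c): 0.21 > 0, so result = 0
¬(((a ∨ a) ∧ a) ⊃ ¬¬¬c): Gödel ¬ of 0 = 1 (operand is 0)
((((c ∨ b) ⊃ a) ⊃ (b ∨ (a ∧ b))) ⊃ ¬(((a ∨ a) ∧ a) ⊃ ¬¬¬c)): 1 ≤ 1, so result = 1
(((¬a ⊃ a) ∧ c) ∧ ((((c ∨ b) ⊃ a) ⊃ (b ∨ (a ∧ b))) ⊃ ¬(((a ∨ a) ∧ a) ⊃ ¬¬¬c))) = min(0.6, 1) = 0.6

0.60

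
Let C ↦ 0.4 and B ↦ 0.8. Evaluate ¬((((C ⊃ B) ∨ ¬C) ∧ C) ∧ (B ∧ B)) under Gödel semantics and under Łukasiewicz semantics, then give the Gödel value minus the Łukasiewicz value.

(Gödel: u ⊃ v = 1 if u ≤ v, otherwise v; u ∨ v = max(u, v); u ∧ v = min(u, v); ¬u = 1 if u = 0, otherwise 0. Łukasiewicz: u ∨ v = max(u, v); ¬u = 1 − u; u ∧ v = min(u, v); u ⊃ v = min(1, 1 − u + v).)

-0.60

Gödel evaluation:
  (C ⊃ B): 0.4 ≤ 0.8, so result = 1
  ¬C: Gödel ¬ of 0.4 = 0 (operand ≠ 0)
  ((C ⊃ B) ∨ ¬C) = max(1, 0) = 1
  (((C ⊃ B) ∨ ¬C) ∧ C) = min(1, 0.4) = 0.4
  (B ∧ B) = min(0.8, 0.8) = 0.8
  ((((C ⊃ B) ∨ ¬C) ∧ C) ∧ (B ∧ B)) = min(0.4, 0.8) = 0.4
  ¬((((C ⊃ B) ∨ ¬C) ∧ C) ∧ (B ∧ B)): Gödel ¬ of 0.4 = 0 (operand ≠ 0)
  Gödel value = 0
Łukasiewicz evaluation:
  (C ⊃ B): min(1, 1 − 0.4 + 0.8) = 1
  ¬C: Łukasiewicz ¬ gives 1 − 0.4 = 0.6
  ((C ⊃ B) ∨ ¬C) = max(1, 0.6) = 1
  (((C ⊃ B) ∨ ¬C) ∧ C) = min(1, 0.4) = 0.4
  (B ∧ B) = min(0.8, 0.8) = 0.8
  ((((C ⊃ B) ∨ ¬C) ∧ C) ∧ (B ∧ B)) = min(0.4, 0.8) = 0.4
  ¬((((C ⊃ B) ∨ ¬C) ∧ C) ∧ (B ∧ B)): Łukasiewicz ¬ gives 1 − 0.4 = 0.6
  Łukasiewicz value = 0.6
Difference: 0 − 0.6 = -0.60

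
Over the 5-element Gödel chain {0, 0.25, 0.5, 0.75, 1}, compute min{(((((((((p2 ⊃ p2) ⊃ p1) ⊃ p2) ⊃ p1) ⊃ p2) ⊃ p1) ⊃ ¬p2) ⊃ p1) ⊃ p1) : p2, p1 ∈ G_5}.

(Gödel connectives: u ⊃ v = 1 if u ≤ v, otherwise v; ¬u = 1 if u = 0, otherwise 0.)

The minimum is attained at p2 = 0.25, p1 = 0.25:
  (p2 ⊃ p2): 0.25 ≤ 0.25, so result = 1
  ((p2 ⊃ p2) ⊃ p1): 1 > 0.25, so result = 0.25
  (((p2 ⊃ p2) ⊃ p1) ⊃ p2): 0.25 ≤ 0.25, so result = 1
  ((((p2 ⊃ p2) ⊃ p1) ⊃ p2) ⊃ p1): 1 > 0.25, so result = 0.25
  (((((p2 ⊃ p2) ⊃ p1) ⊃ p2) ⊃ p1) ⊃ p2): 0.25 ≤ 0.25, so result = 1
  ((((((p2 ⊃ p2) ⊃ p1) ⊃ p2) ⊃ p1) ⊃ p2) ⊃ p1): 1 > 0.25, so result = 0.25
  ¬p2: Gödel ¬ of 0.25 = 0 (operand ≠ 0)
  (((((((p2 ⊃ p2) ⊃ p1) ⊃ p2) ⊃ p1) ⊃ p2) ⊃ p1) ⊃ ¬p2): 0.25 > 0, so result = 0
  ((((((((p2 ⊃ p2) ⊃ p1) ⊃ p2) ⊃ p1) ⊃ p2) ⊃ p1) ⊃ ¬p2) ⊃ p1): 0 ≤ 0.25, so result = 1
  (((((((((p2 ⊃ p2) ⊃ p1) ⊃ p2) ⊃ p1) ⊃ p2) ⊃ p1) ⊃ ¬p2) ⊃ p1) ⊃ p1): 1 > 0.25, so result = 0.25
Checking all 25 assignments confirms none give a value below 0.25.

0.25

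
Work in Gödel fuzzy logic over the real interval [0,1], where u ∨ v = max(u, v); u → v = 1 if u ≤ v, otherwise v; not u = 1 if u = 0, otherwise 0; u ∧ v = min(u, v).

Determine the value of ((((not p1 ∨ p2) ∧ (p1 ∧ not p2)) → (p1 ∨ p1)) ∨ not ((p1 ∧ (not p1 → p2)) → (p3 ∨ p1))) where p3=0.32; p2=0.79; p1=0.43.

not p1: Gödel ¬ of 0.43 = 0 (operand ≠ 0)
(not p1 ∨ p2) = max(0, 0.79) = 0.79
not p2: Gödel ¬ of 0.79 = 0 (operand ≠ 0)
(p1 ∧ not p2) = min(0.43, 0) = 0
((not p1 ∨ p2) ∧ (p1 ∧ not p2)) = min(0.79, 0) = 0
(p1 ∨ p1) = max(0.43, 0.43) = 0.43
(((not p1 ∨ p2) ∧ (p1 ∧ not p2)) → (p1 ∨ p1)): 0 ≤ 0.43, so result = 1
not p1: Gödel ¬ of 0.43 = 0 (operand ≠ 0)
(not p1 → p2): 0 ≤ 0.79, so result = 1
(p1 ∧ (not p1 → p2)) = min(0.43, 1) = 0.43
(p3 ∨ p1) = max(0.32, 0.43) = 0.43
((p1 ∧ (not p1 → p2)) → (p3 ∨ p1)): 0.43 ≤ 0.43, so result = 1
not ((p1 ∧ (not p1 → p2)) → (p3 ∨ p1)): Gödel ¬ of 1 = 0 (operand ≠ 0)
((((not p1 ∨ p2) ∧ (p1 ∧ not p2)) → (p1 ∨ p1)) ∨ not ((p1 ∧ (not p1 → p2)) → (p3 ∨ p1))) = max(1, 0) = 1

1.00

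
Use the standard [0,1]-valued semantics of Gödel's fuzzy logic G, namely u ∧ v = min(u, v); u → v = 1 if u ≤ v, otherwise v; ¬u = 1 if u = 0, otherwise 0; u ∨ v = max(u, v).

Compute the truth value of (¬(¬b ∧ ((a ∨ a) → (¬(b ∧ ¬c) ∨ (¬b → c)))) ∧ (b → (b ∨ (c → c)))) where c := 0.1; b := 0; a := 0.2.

0.00

¬b: Gödel ¬ of 0 = 1 (operand is 0)
(a ∨ a) = max(0.2, 0.2) = 0.2
¬c: Gödel ¬ of 0.1 = 0 (operand ≠ 0)
(b ∧ ¬c) = min(0, 0) = 0
¬(b ∧ ¬c): Gödel ¬ of 0 = 1 (operand is 0)
¬b: Gödel ¬ of 0 = 1 (operand is 0)
(¬b → c): 1 > 0.1, so result = 0.1
(¬(b ∧ ¬c) ∨ (¬b → c)) = max(1, 0.1) = 1
((a ∨ a) → (¬(b ∧ ¬c) ∨ (¬b → c))): 0.2 ≤ 1, so result = 1
(¬b ∧ ((a ∨ a) → (¬(b ∧ ¬c) ∨ (¬b → c)))) = min(1, 1) = 1
¬(¬b ∧ ((a ∨ a) → (¬(b ∧ ¬c) ∨ (¬b → c)))): Gödel ¬ of 1 = 0 (operand ≠ 0)
(c → c): 0.1 ≤ 0.1, so result = 1
(b ∨ (c → c)) = max(0, 1) = 1
(b → (b ∨ (c → c))): 0 ≤ 1, so result = 1
(¬(¬b ∧ ((a ∨ a) → (¬(b ∧ ¬c) ∨ (¬b → c)))) ∧ (b → (b ∨ (c → c)))) = min(0, 1) = 0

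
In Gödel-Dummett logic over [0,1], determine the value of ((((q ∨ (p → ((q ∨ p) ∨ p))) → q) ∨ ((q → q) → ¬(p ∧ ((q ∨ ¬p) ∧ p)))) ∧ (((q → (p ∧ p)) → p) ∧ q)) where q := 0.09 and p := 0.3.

0.09

(q ∨ p) = max(0.09, 0.3) = 0.3
((q ∨ p) ∨ p) = max(0.3, 0.3) = 0.3
(p → ((q ∨ p) ∨ p)): 0.3 ≤ 0.3, so result = 1
(q ∨ (p → ((q ∨ p) ∨ p))) = max(0.09, 1) = 1
((q ∨ (p → ((q ∨ p) ∨ p))) → q): 1 > 0.09, so result = 0.09
(q → q): 0.09 ≤ 0.09, so result = 1
¬p: Gödel ¬ of 0.3 = 0 (operand ≠ 0)
(q ∨ ¬p) = max(0.09, 0) = 0.09
((q ∨ ¬p) ∧ p) = min(0.09, 0.3) = 0.09
(p ∧ ((q ∨ ¬p) ∧ p)) = min(0.3, 0.09) = 0.09
¬(p ∧ ((q ∨ ¬p) ∧ p)): Gödel ¬ of 0.09 = 0 (operand ≠ 0)
((q → q) → ¬(p ∧ ((q ∨ ¬p) ∧ p))): 1 > 0, so result = 0
(((q ∨ (p → ((q ∨ p) ∨ p))) → q) ∨ ((q → q) → ¬(p ∧ ((q ∨ ¬p) ∧ p)))) = max(0.09, 0) = 0.09
(p ∧ p) = min(0.3, 0.3) = 0.3
(q → (p ∧ p)): 0.09 ≤ 0.3, so result = 1
((q → (p ∧ p)) → p): 1 > 0.3, so result = 0.3
(((q → (p ∧ p)) → p) ∧ q) = min(0.3, 0.09) = 0.09
((((q ∨ (p → ((q ∨ p) ∨ p))) → q) ∨ ((q → q) → ¬(p ∧ ((q ∨ ¬p) ∧ p)))) ∧ (((q → (p ∧ p)) → p) ∧ q)) = min(0.09, 0.09) = 0.09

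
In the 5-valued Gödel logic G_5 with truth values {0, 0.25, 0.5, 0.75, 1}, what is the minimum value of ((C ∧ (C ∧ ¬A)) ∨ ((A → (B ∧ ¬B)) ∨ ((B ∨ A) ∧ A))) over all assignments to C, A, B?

0.25

The minimum is attained at C = 0, A = 0.25, B = 0:
  ¬A: Gödel ¬ of 0.25 = 0 (operand ≠ 0)
  (C ∧ ¬A) = min(0, 0) = 0
  (C ∧ (C ∧ ¬A)) = min(0, 0) = 0
  ¬B: Gödel ¬ of 0 = 1 (operand is 0)
  (B ∧ ¬B) = min(0, 1) = 0
  (A → (B ∧ ¬B)): 0.25 > 0, so result = 0
  (B ∨ A) = max(0, 0.25) = 0.25
  ((B ∨ A) ∧ A) = min(0.25, 0.25) = 0.25
  ((A → (B ∧ ¬B)) ∨ ((B ∨ A) ∧ A)) = max(0, 0.25) = 0.25
  ((C ∧ (C ∧ ¬A)) ∨ ((A → (B ∧ ¬B)) ∨ ((B ∨ A) ∧ A))) = max(0, 0.25) = 0.25
Checking all 125 assignments confirms none give a value below 0.25.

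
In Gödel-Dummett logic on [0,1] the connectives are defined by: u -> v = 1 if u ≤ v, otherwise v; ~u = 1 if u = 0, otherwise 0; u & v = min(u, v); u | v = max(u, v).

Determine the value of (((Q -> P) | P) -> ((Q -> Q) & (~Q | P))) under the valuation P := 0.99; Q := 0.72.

0.99

(Q -> P): 0.72 ≤ 0.99, so result = 1
((Q -> P) | P) = max(1, 0.99) = 1
(Q -> Q): 0.72 ≤ 0.72, so result = 1
~Q: Gödel ¬ of 0.72 = 0 (operand ≠ 0)
(~Q | P) = max(0, 0.99) = 0.99
((Q -> Q) & (~Q | P)) = min(1, 0.99) = 0.99
(((Q -> P) | P) -> ((Q -> Q) & (~Q | P))): 1 > 0.99, so result = 0.99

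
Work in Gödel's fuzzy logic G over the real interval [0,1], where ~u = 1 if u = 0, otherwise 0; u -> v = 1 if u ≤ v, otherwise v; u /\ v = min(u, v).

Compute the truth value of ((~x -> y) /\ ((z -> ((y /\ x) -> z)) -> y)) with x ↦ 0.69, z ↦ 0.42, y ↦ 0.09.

~x: Gödel ¬ of 0.69 = 0 (operand ≠ 0)
(~x -> y): 0 ≤ 0.09, so result = 1
(y /\ x) = min(0.09, 0.69) = 0.09
((y /\ x) -> z): 0.09 ≤ 0.42, so result = 1
(z -> ((y /\ x) -> z)): 0.42 ≤ 1, so result = 1
((z -> ((y /\ x) -> z)) -> y): 1 > 0.09, so result = 0.09
((~x -> y) /\ ((z -> ((y /\ x) -> z)) -> y)) = min(1, 0.09) = 0.09

0.09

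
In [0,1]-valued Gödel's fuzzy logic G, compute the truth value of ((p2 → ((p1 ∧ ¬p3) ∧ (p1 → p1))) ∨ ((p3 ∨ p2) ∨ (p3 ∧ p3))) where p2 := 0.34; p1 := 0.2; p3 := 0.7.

0.70

¬p3: Gödel ¬ of 0.7 = 0 (operand ≠ 0)
(p1 ∧ ¬p3) = min(0.2, 0) = 0
(p1 → p1): 0.2 ≤ 0.2, so result = 1
((p1 ∧ ¬p3) ∧ (p1 → p1)) = min(0, 1) = 0
(p2 → ((p1 ∧ ¬p3) ∧ (p1 → p1))): 0.34 > 0, so result = 0
(p3 ∨ p2) = max(0.7, 0.34) = 0.7
(p3 ∧ p3) = min(0.7, 0.7) = 0.7
((p3 ∨ p2) ∨ (p3 ∧ p3)) = max(0.7, 0.7) = 0.7
((p2 → ((p1 ∧ ¬p3) ∧ (p1 → p1))) ∨ ((p3 ∨ p2) ∨ (p3 ∧ p3))) = max(0, 0.7) = 0.7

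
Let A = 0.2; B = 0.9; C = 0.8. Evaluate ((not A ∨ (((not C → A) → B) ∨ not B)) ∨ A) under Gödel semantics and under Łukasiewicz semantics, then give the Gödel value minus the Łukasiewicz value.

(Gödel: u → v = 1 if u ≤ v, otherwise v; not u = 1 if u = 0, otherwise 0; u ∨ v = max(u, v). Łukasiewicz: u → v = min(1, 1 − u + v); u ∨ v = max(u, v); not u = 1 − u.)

0.00

Gödel evaluation:
  not A: Gödel ¬ of 0.2 = 0 (operand ≠ 0)
  not C: Gödel ¬ of 0.8 = 0 (operand ≠ 0)
  (not C → A): 0 ≤ 0.2, so result = 1
  ((not C → A) → B): 1 > 0.9, so result = 0.9
  not B: Gödel ¬ of 0.9 = 0 (operand ≠ 0)
  (((not C → A) → B) ∨ not B) = max(0.9, 0) = 0.9
  (not A ∨ (((not C → A) → B) ∨ not B)) = max(0, 0.9) = 0.9
  ((not A ∨ (((not C → A) → B) ∨ not B)) ∨ A) = max(0.9, 0.2) = 0.9
  Gödel value = 0.9
Łukasiewicz evaluation:
  not A: Łukasiewicz ¬ gives 1 − 0.2 = 0.8
  not C: Łukasiewicz ¬ gives 1 − 0.8 = 0.2
  (not C → A): min(1, 1 − 0.2 + 0.2) = 1
  ((not C → A) → B): min(1, 1 − 1 + 0.9) = 0.9
  not B: Łukasiewicz ¬ gives 1 − 0.9 = 0.1
  (((not C → A) → B) ∨ not B) = max(0.9, 0.1) = 0.9
  (not A ∨ (((not C → A) → B) ∨ not B)) = max(0.8, 0.9) = 0.9
  ((not A ∨ (((not C → A) → B) ∨ not B)) ∨ A) = max(0.9, 0.2) = 0.9
  Łukasiewicz value = 0.9
Difference: 0.9 − 0.9 = 0.00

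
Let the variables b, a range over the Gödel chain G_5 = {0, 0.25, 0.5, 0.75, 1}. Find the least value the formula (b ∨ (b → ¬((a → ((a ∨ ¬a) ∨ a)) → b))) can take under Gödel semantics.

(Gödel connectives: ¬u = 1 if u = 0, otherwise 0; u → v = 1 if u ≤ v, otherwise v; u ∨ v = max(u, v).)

The minimum is attained at b = 0.25, a = 0:
  ¬a: Gödel ¬ of 0 = 1 (operand is 0)
  (a ∨ ¬a) = max(0, 1) = 1
  ((a ∨ ¬a) ∨ a) = max(1, 0) = 1
  (a → ((a ∨ ¬a) ∨ a)): 0 ≤ 1, so result = 1
  ((a → ((a ∨ ¬a) ∨ a)) → b): 1 > 0.25, so result = 0.25
  ¬((a → ((a ∨ ¬a) ∨ a)) → b): Gödel ¬ of 0.25 = 0 (operand ≠ 0)
  (b → ¬((a → ((a ∨ ¬a) ∨ a)) → b)): 0.25 > 0, so result = 0
  (b ∨ (b → ¬((a → ((a ∨ ¬a) ∨ a)) → b))) = max(0.25, 0) = 0.25
Checking all 25 assignments confirms none give a value below 0.25.

0.25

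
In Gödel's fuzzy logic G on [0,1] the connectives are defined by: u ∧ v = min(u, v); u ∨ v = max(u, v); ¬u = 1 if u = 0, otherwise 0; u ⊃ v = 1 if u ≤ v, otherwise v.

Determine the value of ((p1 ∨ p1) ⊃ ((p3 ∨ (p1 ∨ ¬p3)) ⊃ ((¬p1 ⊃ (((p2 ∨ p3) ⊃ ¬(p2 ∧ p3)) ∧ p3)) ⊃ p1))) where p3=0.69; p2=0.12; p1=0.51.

(p1 ∨ p1) = max(0.51, 0.51) = 0.51
¬p3: Gödel ¬ of 0.69 = 0 (operand ≠ 0)
(p1 ∨ ¬p3) = max(0.51, 0) = 0.51
(p3 ∨ (p1 ∨ ¬p3)) = max(0.69, 0.51) = 0.69
¬p1: Gödel ¬ of 0.51 = 0 (operand ≠ 0)
(p2 ∨ p3) = max(0.12, 0.69) = 0.69
(p2 ∧ p3) = min(0.12, 0.69) = 0.12
¬(p2 ∧ p3): Gödel ¬ of 0.12 = 0 (operand ≠ 0)
((p2 ∨ p3) ⊃ ¬(p2 ∧ p3)): 0.69 > 0, so result = 0
(((p2 ∨ p3) ⊃ ¬(p2 ∧ p3)) ∧ p3) = min(0, 0.69) = 0
(¬p1 ⊃ (((p2 ∨ p3) ⊃ ¬(p2 ∧ p3)) ∧ p3)): 0 ≤ 0, so result = 1
((¬p1 ⊃ (((p2 ∨ p3) ⊃ ¬(p2 ∧ p3)) ∧ p3)) ⊃ p1): 1 > 0.51, so result = 0.51
((p3 ∨ (p1 ∨ ¬p3)) ⊃ ((¬p1 ⊃ (((p2 ∨ p3) ⊃ ¬(p2 ∧ p3)) ∧ p3)) ⊃ p1)): 0.69 > 0.51, so result = 0.51
((p1 ∨ p1) ⊃ ((p3 ∨ (p1 ∨ ¬p3)) ⊃ ((¬p1 ⊃ (((p2 ∨ p3) ⊃ ¬(p2 ∧ p3)) ∧ p3)) ⊃ p1))): 0.51 ≤ 0.51, so result = 1

1.00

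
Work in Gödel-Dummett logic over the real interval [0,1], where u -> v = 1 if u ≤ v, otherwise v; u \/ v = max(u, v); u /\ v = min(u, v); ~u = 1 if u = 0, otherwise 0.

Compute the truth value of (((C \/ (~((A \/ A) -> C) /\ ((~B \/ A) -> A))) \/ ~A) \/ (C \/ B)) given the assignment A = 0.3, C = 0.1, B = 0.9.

(A \/ A) = max(0.3, 0.3) = 0.3
((A \/ A) -> C): 0.3 > 0.1, so result = 0.1
~((A \/ A) -> C): Gödel ¬ of 0.1 = 0 (operand ≠ 0)
~B: Gödel ¬ of 0.9 = 0 (operand ≠ 0)
(~B \/ A) = max(0, 0.3) = 0.3
((~B \/ A) -> A): 0.3 ≤ 0.3, so result = 1
(~((A \/ A) -> C) /\ ((~B \/ A) -> A)) = min(0, 1) = 0
(C \/ (~((A \/ A) -> C) /\ ((~B \/ A) -> A))) = max(0.1, 0) = 0.1
~A: Gödel ¬ of 0.3 = 0 (operand ≠ 0)
((C \/ (~((A \/ A) -> C) /\ ((~B \/ A) -> A))) \/ ~A) = max(0.1, 0) = 0.1
(C \/ B) = max(0.1, 0.9) = 0.9
(((C \/ (~((A \/ A) -> C) /\ ((~B \/ A) -> A))) \/ ~A) \/ (C \/ B)) = max(0.1, 0.9) = 0.9

0.90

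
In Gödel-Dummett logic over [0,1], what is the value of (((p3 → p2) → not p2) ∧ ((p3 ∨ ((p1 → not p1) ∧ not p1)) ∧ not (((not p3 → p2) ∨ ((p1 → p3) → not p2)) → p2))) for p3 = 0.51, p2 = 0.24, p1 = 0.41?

0.00

(p3 → p2): 0.51 > 0.24, so result = 0.24
not p2: Gödel ¬ of 0.24 = 0 (operand ≠ 0)
((p3 → p2) → not p2): 0.24 > 0, so result = 0
not p1: Gödel ¬ of 0.41 = 0 (operand ≠ 0)
(p1 → not p1): 0.41 > 0, so result = 0
not p1: Gödel ¬ of 0.41 = 0 (operand ≠ 0)
((p1 → not p1) ∧ not p1) = min(0, 0) = 0
(p3 ∨ ((p1 → not p1) ∧ not p1)) = max(0.51, 0) = 0.51
not p3: Gödel ¬ of 0.51 = 0 (operand ≠ 0)
(not p3 → p2): 0 ≤ 0.24, so result = 1
(p1 → p3): 0.41 ≤ 0.51, so result = 1
not p2: Gödel ¬ of 0.24 = 0 (operand ≠ 0)
((p1 → p3) → not p2): 1 > 0, so result = 0
((not p3 → p2) ∨ ((p1 → p3) → not p2)) = max(1, 0) = 1
(((not p3 → p2) ∨ ((p1 → p3) → not p2)) → p2): 1 > 0.24, so result = 0.24
not (((not p3 → p2) ∨ ((p1 → p3) → not p2)) → p2): Gödel ¬ of 0.24 = 0 (operand ≠ 0)
((p3 ∨ ((p1 → not p1) ∧ not p1)) ∧ not (((not p3 → p2) ∨ ((p1 → p3) → not p2)) → p2)) = min(0.51, 0) = 0
(((p3 → p2) → not p2) ∧ ((p3 ∨ ((p1 → not p1) ∧ not p1)) ∧ not (((not p3 → p2) ∨ ((p1 → p3) → not p2)) → p2))) = min(0, 0) = 0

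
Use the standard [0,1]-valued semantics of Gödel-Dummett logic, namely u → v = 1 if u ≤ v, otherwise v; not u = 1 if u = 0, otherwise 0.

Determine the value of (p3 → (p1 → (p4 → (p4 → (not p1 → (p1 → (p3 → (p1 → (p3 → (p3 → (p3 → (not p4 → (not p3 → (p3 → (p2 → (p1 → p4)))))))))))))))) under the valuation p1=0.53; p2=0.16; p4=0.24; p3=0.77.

not p1: Gödel ¬ of 0.53 = 0 (operand ≠ 0)
not p4: Gödel ¬ of 0.24 = 0 (operand ≠ 0)
not p3: Gödel ¬ of 0.77 = 0 (operand ≠ 0)
(p1 → p4): 0.53 > 0.24, so result = 0.24
(p2 → (p1 → p4)): 0.16 ≤ 0.24, so result = 1
(p3 → (p2 → (p1 → p4))): 0.77 ≤ 1, so result = 1
(not p3 → (p3 → (p2 → (p1 → p4)))): 0 ≤ 1, so result = 1
(not p4 → (not p3 → (p3 → (p2 → (p1 → p4))))): 0 ≤ 1, so result = 1
(p3 → (not p4 → (not p3 → (p3 → (p2 → (p1 → p4)))))): 0.77 ≤ 1, so result = 1
(p3 → (p3 → (not p4 → (not p3 → (p3 → (p2 → (p1 → p4))))))): 0.77 ≤ 1, so result = 1
(p3 → (p3 → (p3 → (not p4 → (not p3 → (p3 → (p2 → (p1 → p4)))))))): 0.77 ≤ 1, so result = 1
(p1 → (p3 → (p3 → (p3 → (not p4 → (not p3 → (p3 → (p2 → (p1 → p4))))))))): 0.53 ≤ 1, so result = 1
(p3 → (p1 → (p3 → (p3 → (p3 → (not p4 → (not p3 → (p3 → (p2 → (p1 → p4)))))))))): 0.77 ≤ 1, so result = 1
(p1 → (p3 → (p1 → (p3 → (p3 → (p3 → (not p4 → (not p3 → (p3 → (p2 → (p1 → p4))))))))))): 0.53 ≤ 1, so result = 1
(not p1 → (p1 → (p3 → (p1 → (p3 → (p3 → (p3 → (not p4 → (not p3 → (p3 → (p2 → (p1 → p4)))))))))))): 0 ≤ 1, so result = 1
(p4 → (not p1 → (p1 → (p3 → (p1 → (p3 → (p3 → (p3 → (not p4 → (not p3 → (p3 → (p2 → (p1 → p4))))))))))))): 0.24 ≤ 1, so result = 1
(p4 → (p4 → (not p1 → (p1 → (p3 → (p1 → (p3 → (p3 → (p3 → (not p4 → (not p3 → (p3 → (p2 → (p1 → p4)))))))))))))): 0.24 ≤ 1, so result = 1
(p1 → (p4 → (p4 → (not p1 → (p1 → (p3 → (p1 → (p3 → (p3 → (p3 → (not p4 → (not p3 → (p3 → (p2 → (p1 → p4))))))))))))))): 0.53 ≤ 1, so result = 1
(p3 → (p1 → (p4 → (p4 → (not p1 → (p1 → (p3 → (p1 → (p3 → (p3 → (p3 → (not p4 → (not p3 → (p3 → (p2 → (p1 → p4)))))))))))))))): 0.77 ≤ 1, so result = 1

1.00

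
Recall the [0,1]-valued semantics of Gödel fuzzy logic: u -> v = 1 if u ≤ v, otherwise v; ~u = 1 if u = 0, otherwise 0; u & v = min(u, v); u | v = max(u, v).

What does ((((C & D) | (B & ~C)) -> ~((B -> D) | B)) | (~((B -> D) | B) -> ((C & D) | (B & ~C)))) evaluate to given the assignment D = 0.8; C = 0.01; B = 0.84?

1.00

(C & D) = min(0.01, 0.8) = 0.01
~C: Gödel ¬ of 0.01 = 0 (operand ≠ 0)
(B & ~C) = min(0.84, 0) = 0
((C & D) | (B & ~C)) = max(0.01, 0) = 0.01
(B -> D): 0.84 > 0.8, so result = 0.8
((B -> D) | B) = max(0.8, 0.84) = 0.84
~((B -> D) | B): Gödel ¬ of 0.84 = 0 (operand ≠ 0)
(((C & D) | (B & ~C)) -> ~((B -> D) | B)): 0.01 > 0, so result = 0
(B -> D): 0.84 > 0.8, so result = 0.8
((B -> D) | B) = max(0.8, 0.84) = 0.84
~((B -> D) | B): Gödel ¬ of 0.84 = 0 (operand ≠ 0)
(C & D) = min(0.01, 0.8) = 0.01
~C: Gödel ¬ of 0.01 = 0 (operand ≠ 0)
(B & ~C) = min(0.84, 0) = 0
((C & D) | (B & ~C)) = max(0.01, 0) = 0.01
(~((B -> D) | B) -> ((C & D) | (B & ~C))): 0 ≤ 0.01, so result = 1
((((C & D) | (B & ~C)) -> ~((B -> D) | B)) | (~((B -> D) | B) -> ((C & D) | (B & ~C)))) = max(0, 1) = 1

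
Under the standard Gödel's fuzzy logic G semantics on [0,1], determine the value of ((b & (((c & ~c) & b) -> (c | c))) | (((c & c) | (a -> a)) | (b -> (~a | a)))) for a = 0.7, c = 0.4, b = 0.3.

1.00

~c: Gödel ¬ of 0.4 = 0 (operand ≠ 0)
(c & ~c) = min(0.4, 0) = 0
((c & ~c) & b) = min(0, 0.3) = 0
(c | c) = max(0.4, 0.4) = 0.4
(((c & ~c) & b) -> (c | c)): 0 ≤ 0.4, so result = 1
(b & (((c & ~c) & b) -> (c | c))) = min(0.3, 1) = 0.3
(c & c) = min(0.4, 0.4) = 0.4
(a -> a): 0.7 ≤ 0.7, so result = 1
((c & c) | (a -> a)) = max(0.4, 1) = 1
~a: Gödel ¬ of 0.7 = 0 (operand ≠ 0)
(~a | a) = max(0, 0.7) = 0.7
(b -> (~a | a)): 0.3 ≤ 0.7, so result = 1
(((c & c) | (a -> a)) | (b -> (~a | a))) = max(1, 1) = 1
((b & (((c & ~c) & b) -> (c | c))) | (((c & c) | (a -> a)) | (b -> (~a | a)))) = max(0.3, 1) = 1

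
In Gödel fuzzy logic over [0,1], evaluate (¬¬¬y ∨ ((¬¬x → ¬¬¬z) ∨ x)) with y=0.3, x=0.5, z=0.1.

¬y: Gödel ¬ of 0.3 = 0 (operand ≠ 0)
¬¬y: Gödel ¬ of 0 = 1 (operand is 0)
¬¬¬y: Gödel ¬ of 1 = 0 (operand ≠ 0)
¬x: Gödel ¬ of 0.5 = 0 (operand ≠ 0)
¬¬x: Gödel ¬ of 0 = 1 (operand is 0)
¬z: Gödel ¬ of 0.1 = 0 (operand ≠ 0)
¬¬z: Gödel ¬ of 0 = 1 (operand is 0)
¬¬¬z: Gödel ¬ of 1 = 0 (operand ≠ 0)
(¬¬x → ¬¬¬z): 1 > 0, so result = 0
((¬¬x → ¬¬¬z) ∨ x) = max(0, 0.5) = 0.5
(¬¬¬y ∨ ((¬¬x → ¬¬¬z) ∨ x)) = max(0, 0.5) = 0.5

0.50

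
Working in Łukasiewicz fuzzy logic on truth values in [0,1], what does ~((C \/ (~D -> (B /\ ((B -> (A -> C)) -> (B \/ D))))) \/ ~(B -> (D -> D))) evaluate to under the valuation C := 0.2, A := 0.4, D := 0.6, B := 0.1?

0.30

~D: Łukasiewicz ¬ gives 1 − 0.6 = 0.4
(A -> C): min(1, 1 − 0.4 + 0.2) = 0.8
(B -> (A -> C)): min(1, 1 − 0.1 + 0.8) = 1
(B \/ D) = max(0.1, 0.6) = 0.6
((B -> (A -> C)) -> (B \/ D)): min(1, 1 − 1 + 0.6) = 0.6
(B /\ ((B -> (A -> C)) -> (B \/ D))) = min(0.1, 0.6) = 0.1
(~D -> (B /\ ((B -> (A -> C)) -> (B \/ D)))): min(1, 1 − 0.4 + 0.1) = 0.7
(C \/ (~D -> (B /\ ((B -> (A -> C)) -> (B \/ D))))) = max(0.2, 0.7) = 0.7
(D -> D): min(1, 1 − 0.6 + 0.6) = 1
(B -> (D -> D)): min(1, 1 − 0.1 + 1) = 1
~(B -> (D -> D)): Łukasiewicz ¬ gives 1 − 1 = 0
((C \/ (~D -> (B /\ ((B -> (A -> C)) -> (B \/ D))))) \/ ~(B -> (D -> D))) = max(0.7, 0) = 0.7
~((C \/ (~D -> (B /\ ((B -> (A -> C)) -> (B \/ D))))) \/ ~(B -> (D -> D))): Łukasiewicz ¬ gives 1 − 0.7 = 0.3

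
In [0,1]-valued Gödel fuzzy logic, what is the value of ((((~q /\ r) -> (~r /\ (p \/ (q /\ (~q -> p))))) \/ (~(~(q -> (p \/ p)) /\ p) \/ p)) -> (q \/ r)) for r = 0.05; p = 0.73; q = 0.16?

~q: Gödel ¬ of 0.16 = 0 (operand ≠ 0)
(~q /\ r) = min(0, 0.05) = 0
~r: Gödel ¬ of 0.05 = 0 (operand ≠ 0)
~q: Gödel ¬ of 0.16 = 0 (operand ≠ 0)
(~q -> p): 0 ≤ 0.73, so result = 1
(q /\ (~q -> p)) = min(0.16, 1) = 0.16
(p \/ (q /\ (~q -> p))) = max(0.73, 0.16) = 0.73
(~r /\ (p \/ (q /\ (~q -> p)))) = min(0, 0.73) = 0
((~q /\ r) -> (~r /\ (p \/ (q /\ (~q -> p))))): 0 ≤ 0, so result = 1
(p \/ p) = max(0.73, 0.73) = 0.73
(q -> (p \/ p)): 0.16 ≤ 0.73, so result = 1
~(q -> (p \/ p)): Gödel ¬ of 1 = 0 (operand ≠ 0)
(~(q -> (p \/ p)) /\ p) = min(0, 0.73) = 0
~(~(q -> (p \/ p)) /\ p): Gödel ¬ of 0 = 1 (operand is 0)
(~(~(q -> (p \/ p)) /\ p) \/ p) = max(1, 0.73) = 1
(((~q /\ r) -> (~r /\ (p \/ (q /\ (~q -> p))))) \/ (~(~(q -> (p \/ p)) /\ p) \/ p)) = max(1, 1) = 1
(q \/ r) = max(0.16, 0.05) = 0.16
((((~q /\ r) -> (~r /\ (p \/ (q /\ (~q -> p))))) \/ (~(~(q -> (p \/ p)) /\ p) \/ p)) -> (q \/ r)): 1 > 0.16, so result = 0.16

0.16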